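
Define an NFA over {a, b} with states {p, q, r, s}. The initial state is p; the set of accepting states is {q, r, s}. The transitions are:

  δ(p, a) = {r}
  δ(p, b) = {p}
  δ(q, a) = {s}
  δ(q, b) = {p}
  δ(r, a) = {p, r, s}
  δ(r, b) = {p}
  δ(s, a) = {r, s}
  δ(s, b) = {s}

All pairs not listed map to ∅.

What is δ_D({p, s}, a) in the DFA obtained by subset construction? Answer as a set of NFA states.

δ(p,a) = {r}; δ(s,a) = {r, s}.
Union: {r, s}.

{r, s}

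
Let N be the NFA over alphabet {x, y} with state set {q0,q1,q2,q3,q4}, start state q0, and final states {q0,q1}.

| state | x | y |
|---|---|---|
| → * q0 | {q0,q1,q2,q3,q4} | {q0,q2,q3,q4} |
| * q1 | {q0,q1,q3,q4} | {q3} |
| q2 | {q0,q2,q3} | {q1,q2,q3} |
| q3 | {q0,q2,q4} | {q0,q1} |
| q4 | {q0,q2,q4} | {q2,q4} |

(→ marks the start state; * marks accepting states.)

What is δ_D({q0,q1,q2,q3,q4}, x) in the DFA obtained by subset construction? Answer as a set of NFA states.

δ(q0,x) = {q0,q1,q2,q3,q4}; δ(q1,x) = {q0,q1,q3,q4}; δ(q2,x) = {q0,q2,q3}; δ(q3,x) = {q0,q2,q4}; δ(q4,x) = {q0,q2,q4}.
Union: {q0,q1,q2,q3,q4}.

{q0,q1,q2,q3,q4}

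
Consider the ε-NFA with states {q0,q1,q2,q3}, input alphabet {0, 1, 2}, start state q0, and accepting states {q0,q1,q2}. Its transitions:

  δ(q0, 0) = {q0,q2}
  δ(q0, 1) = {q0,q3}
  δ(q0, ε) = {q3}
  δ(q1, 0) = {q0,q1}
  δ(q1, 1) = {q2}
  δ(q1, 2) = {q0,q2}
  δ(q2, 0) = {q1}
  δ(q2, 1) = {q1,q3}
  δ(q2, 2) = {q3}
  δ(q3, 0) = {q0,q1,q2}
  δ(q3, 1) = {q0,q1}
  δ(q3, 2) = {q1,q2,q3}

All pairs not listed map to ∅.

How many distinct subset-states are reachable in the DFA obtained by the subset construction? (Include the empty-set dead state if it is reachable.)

4

Start state of the DFA: {q0,q3} (ε-closure of the NFA start).
{q0,q3} --0--> {q0,q1,q2,q3}  [new]
{q0,q3} --1--> {q0,q1,q3}  [new]
{q0,q3} --2--> {q1,q2,q3}  [new]
{q0,q1,q2,q3} --0--> {q0,q1,q2,q3}  [seen]
{q0,q1,q2,q3} --1--> {q0,q1,q2,q3}  [seen]
{q0,q1,q2,q3} --2--> {q0,q1,q2,q3}  [seen]
{q0,q1,q3} --0--> {q0,q1,q2,q3}  [seen]
{q0,q1,q3} --1--> {q0,q1,q2,q3}  [seen]
{q0,q1,q3} --2--> {q0,q1,q2,q3}  [seen]
{q1,q2,q3} --0--> {q0,q1,q2,q3}  [seen]
{q1,q2,q3} --1--> {q0,q1,q2,q3}  [seen]
{q1,q2,q3} --2--> {q0,q1,q2,q3}  [seen]
Reachable DFA states: {q0,q3}, {q0,q1,q2,q3}, {q0,q1,q3}, {q1,q2,q3}.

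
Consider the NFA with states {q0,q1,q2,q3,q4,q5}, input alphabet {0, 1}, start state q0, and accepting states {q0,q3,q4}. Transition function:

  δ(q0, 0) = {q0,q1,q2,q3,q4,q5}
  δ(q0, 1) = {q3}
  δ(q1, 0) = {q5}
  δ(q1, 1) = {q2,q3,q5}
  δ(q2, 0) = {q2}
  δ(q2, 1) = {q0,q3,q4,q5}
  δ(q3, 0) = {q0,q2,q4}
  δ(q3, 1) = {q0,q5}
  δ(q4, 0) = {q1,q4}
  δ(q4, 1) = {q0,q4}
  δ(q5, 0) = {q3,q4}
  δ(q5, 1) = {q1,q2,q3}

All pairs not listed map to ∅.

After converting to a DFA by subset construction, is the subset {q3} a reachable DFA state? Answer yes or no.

yes

Start state of the DFA: {q0}.
{q0} --0--> {q0,q1,q2,q3,q4,q5}  [new]
{q0} --1--> {q3}  [new]
{q0,q1,q2,q3,q4,q5} --0--> {q0,q1,q2,q3,q4,q5}  [seen]
{q0,q1,q2,q3,q4,q5} --1--> {q0,q1,q2,q3,q4,q5}  [seen]
{q3} --0--> {q0,q2,q4}  [new]
{q3} --1--> {q0,q5}  [new]
{q0,q2,q4} --0--> {q0,q1,q2,q3,q4,q5}  [seen]
{q0,q2,q4} --1--> {q0,q3,q4,q5}  [new]
{q0,q5} --0--> {q0,q1,q2,q3,q4,q5}  [seen]
{q0,q5} --1--> {q1,q2,q3}  [new]
{q0,q3,q4,q5} --0--> {q0,q1,q2,q3,q4,q5}  [seen]
{q0,q3,q4,q5} --1--> {q0,q1,q2,q3,q4,q5}  [seen]
{q1,q2,q3} --0--> {q0,q2,q4,q5}  [new]
{q1,q2,q3} --1--> {q0,q2,q3,q4,q5}  [new]
{q0,q2,q4,q5} --0--> {q0,q1,q2,q3,q4,q5}  [seen]
{q0,q2,q4,q5} --1--> {q0,q1,q2,q3,q4,q5}  [seen]
{q0,q2,q3,q4,q5} --0--> {q0,q1,q2,q3,q4,q5}  [seen]
{q0,q2,q3,q4,q5} --1--> {q0,q1,q2,q3,q4,q5}  [seen]
Reachable DFA states: {q0}, {q0,q1,q2,q3,q4,q5}, {q3}, {q0,q2,q4}, {q0,q5}, {q0,q3,q4,q5}, {q1,q2,q3}, {q0,q2,q4,q5}, {q0,q2,q3,q4,q5}.
{q3} is among them.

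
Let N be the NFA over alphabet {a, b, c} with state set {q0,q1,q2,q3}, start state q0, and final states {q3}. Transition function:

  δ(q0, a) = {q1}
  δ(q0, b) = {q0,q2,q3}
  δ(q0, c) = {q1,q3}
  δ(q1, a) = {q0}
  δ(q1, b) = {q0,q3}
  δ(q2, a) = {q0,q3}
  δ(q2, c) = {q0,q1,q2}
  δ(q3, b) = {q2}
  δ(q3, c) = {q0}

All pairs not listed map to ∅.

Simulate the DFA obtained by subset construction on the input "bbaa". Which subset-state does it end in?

{q0,q1}

Start: {q0}.
δ(q0,b) = {q0,q2,q3}.
Union: {q0,q2,q3}.
After b: {q0,q2,q3}.
δ(q0,b) = {q0,q2,q3}; δ(q2,b) = ∅; δ(q3,b) = {q2}.
Union: {q0,q2,q3}.
After b: {q0,q2,q3}.
δ(q0,a) = {q1}; δ(q2,a) = {q0,q3}; δ(q3,a) = ∅.
Union: {q0,q1,q3}.
After a: {q0,q1,q3}.
δ(q0,a) = {q1}; δ(q1,a) = {q0}; δ(q3,a) = ∅.
Union: {q0,q1}.
After a: {q0,q1}.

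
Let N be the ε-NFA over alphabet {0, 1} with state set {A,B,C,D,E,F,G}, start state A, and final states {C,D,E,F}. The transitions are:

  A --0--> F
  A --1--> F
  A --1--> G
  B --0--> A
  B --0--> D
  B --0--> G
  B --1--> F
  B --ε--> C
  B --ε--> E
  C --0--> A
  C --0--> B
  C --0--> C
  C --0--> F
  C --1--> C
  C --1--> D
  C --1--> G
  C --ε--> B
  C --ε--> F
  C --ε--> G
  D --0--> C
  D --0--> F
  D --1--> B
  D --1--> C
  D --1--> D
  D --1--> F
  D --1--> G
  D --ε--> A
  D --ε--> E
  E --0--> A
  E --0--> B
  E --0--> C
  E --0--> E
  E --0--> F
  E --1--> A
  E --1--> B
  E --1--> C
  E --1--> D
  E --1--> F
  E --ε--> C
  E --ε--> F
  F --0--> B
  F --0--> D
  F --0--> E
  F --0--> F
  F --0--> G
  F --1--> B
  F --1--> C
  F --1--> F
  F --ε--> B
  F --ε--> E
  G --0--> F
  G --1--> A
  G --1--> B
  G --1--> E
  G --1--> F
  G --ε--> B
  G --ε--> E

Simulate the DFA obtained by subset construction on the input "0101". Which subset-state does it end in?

{A,B,C,D,E,F,G}

Start: {A}.
δ(A,0) = {F}.
Union: {F}.
ε-closure gives {B,C,E,F,G}.
After 0: {B,C,E,F,G}.
δ(B,1) = {F}; δ(C,1) = {C,D,G}; δ(E,1) = {A,B,C,D,F}; δ(F,1) = {B,C,F}; δ(G,1) = {A,B,E,F}.
Union: {A,B,C,D,E,F,G}.
After 1: {A,B,C,D,E,F,G}.
δ(A,0) = {F}; δ(B,0) = {A,D,G}; δ(C,0) = {A,B,C,F}; δ(D,0) = {C,F}; δ(E,0) = {A,B,C,E,F}; δ(F,0) = {B,D,E,F,G}; δ(G,0) = {F}.
Union: {A,B,C,D,E,F,G}.
After 0: {A,B,C,D,E,F,G}.
δ(A,1) = {F,G}; δ(B,1) = {F}; δ(C,1) = {C,D,G}; δ(D,1) = {B,C,D,F,G}; δ(E,1) = {A,B,C,D,F}; δ(F,1) = {B,C,F}; δ(G,1) = {A,B,E,F}.
Union: {A,B,C,D,E,F,G}.
After 1: {A,B,C,D,E,F,G}.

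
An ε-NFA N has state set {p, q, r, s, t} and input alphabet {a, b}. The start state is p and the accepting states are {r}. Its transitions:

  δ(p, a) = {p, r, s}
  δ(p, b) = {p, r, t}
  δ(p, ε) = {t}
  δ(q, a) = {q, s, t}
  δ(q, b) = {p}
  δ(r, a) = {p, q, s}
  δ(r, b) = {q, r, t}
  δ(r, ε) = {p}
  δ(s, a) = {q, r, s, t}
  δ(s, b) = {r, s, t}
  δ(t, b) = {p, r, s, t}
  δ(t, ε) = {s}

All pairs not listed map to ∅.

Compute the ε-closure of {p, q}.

Begin with {p, q}.
p →ε {t}; add t.
t →ε {s}; add s.
ε-closure = {p, q, s, t}.

{p, q, s, t}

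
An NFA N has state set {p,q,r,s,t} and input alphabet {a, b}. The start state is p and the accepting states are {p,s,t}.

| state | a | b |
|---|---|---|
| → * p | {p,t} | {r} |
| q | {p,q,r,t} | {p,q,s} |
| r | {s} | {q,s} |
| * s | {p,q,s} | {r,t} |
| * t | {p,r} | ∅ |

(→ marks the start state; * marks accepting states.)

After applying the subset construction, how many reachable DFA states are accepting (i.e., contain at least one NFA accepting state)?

Start state of the DFA: {p}.
{p} --a--> {p,t}  [new]
{p} --b--> {r}  [new]
{p,t} --a--> {p,r,t}  [new]
{p,t} --b--> {r}  [seen]
{r} --a--> {s}  [new]
{r} --b--> {q,s}  [new]
{p,r,t} --a--> {p,r,s,t}  [new]
{p,r,t} --b--> {q,r,s}  [new]
{s} --a--> {p,q,s}  [new]
{s} --b--> {r,t}  [new]
{q,s} --a--> {p,q,r,s,t}  [new]
{q,s} --b--> {p,q,r,s,t}  [seen]
{p,r,s,t} --a--> {p,q,r,s,t}  [seen]
{p,r,s,t} --b--> {q,r,s,t}  [new]
{q,r,s} --a--> {p,q,r,s,t}  [seen]
{q,r,s} --b--> {p,q,r,s,t}  [seen]
{p,q,s} --a--> {p,q,r,s,t}  [seen]
{p,q,s} --b--> {p,q,r,s,t}  [seen]
{r,t} --a--> {p,r,s}  [new]
{r,t} --b--> {q,s}  [seen]
{p,q,r,s,t} --a--> {p,q,r,s,t}  [seen]
{p,q,r,s,t} --b--> {p,q,r,s,t}  [seen]
{q,r,s,t} --a--> {p,q,r,s,t}  [seen]
{q,r,s,t} --b--> {p,q,r,s,t}  [seen]
{p,r,s} --a--> {p,q,s,t}  [new]
{p,r,s} --b--> {q,r,s,t}  [seen]
{p,q,s,t} --a--> {p,q,r,s,t}  [seen]
{p,q,s,t} --b--> {p,q,r,s,t}  [seen]
Reachable DFA states: {p}, {p,t}, {r}, {p,r,t}, {s}, {q,s}, {p,r,s,t}, {q,r,s}, {p,q,s}, {r,t}, {p,q,r,s,t}, {q,r,s,t}, {p,r,s}, {p,q,s,t}.
Accepting DFA states (contain an NFA accepting state): {p}, {p,t}, {p,r,t}, {s}, {q,s}, {p,r,s,t}, {q,r,s}, {p,q,s}, {r,t}, {p,q,r,s,t}, {q,r,s,t}, {p,r,s}, {p,q,s,t}.

13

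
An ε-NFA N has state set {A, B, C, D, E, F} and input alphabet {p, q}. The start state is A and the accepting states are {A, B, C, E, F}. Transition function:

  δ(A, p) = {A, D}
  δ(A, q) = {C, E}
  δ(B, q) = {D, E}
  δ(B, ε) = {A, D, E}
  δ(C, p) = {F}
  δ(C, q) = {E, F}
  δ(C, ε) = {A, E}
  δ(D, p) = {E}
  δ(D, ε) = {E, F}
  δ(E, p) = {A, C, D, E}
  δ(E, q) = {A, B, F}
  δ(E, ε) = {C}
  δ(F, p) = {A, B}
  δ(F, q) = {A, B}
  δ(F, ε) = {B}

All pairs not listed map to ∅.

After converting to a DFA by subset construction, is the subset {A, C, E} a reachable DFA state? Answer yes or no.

yes

Start state of the DFA: {A} (ε-closure of the NFA start).
{A} --p--> {A, B, C, D, E, F}  [new]
{A} --q--> {A, C, E}  [new]
{A, B, C, D, E, F} --p--> {A, B, C, D, E, F}  [seen]
{A, B, C, D, E, F} --q--> {A, B, C, D, E, F}  [seen]
{A, C, E} --p--> {A, B, C, D, E, F}  [seen]
{A, C, E} --q--> {A, B, C, D, E, F}  [seen]
Reachable DFA states: {A}, {A, B, C, D, E, F}, {A, C, E}.
{A, C, E} is among them.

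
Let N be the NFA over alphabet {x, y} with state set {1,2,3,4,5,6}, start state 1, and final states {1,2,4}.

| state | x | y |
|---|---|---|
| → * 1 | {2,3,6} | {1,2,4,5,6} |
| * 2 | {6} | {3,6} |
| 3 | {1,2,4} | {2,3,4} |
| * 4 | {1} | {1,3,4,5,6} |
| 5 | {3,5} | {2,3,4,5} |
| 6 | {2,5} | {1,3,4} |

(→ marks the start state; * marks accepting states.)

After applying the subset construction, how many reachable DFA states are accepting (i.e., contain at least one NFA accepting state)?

Start state of the DFA: {1}.
{1} --x--> {2,3,6}  [new]
{1} --y--> {1,2,4,5,6}  [new]
{2,3,6} --x--> {1,2,4,5,6}  [seen]
{2,3,6} --y--> {1,2,3,4,6}  [new]
{1,2,4,5,6} --x--> {1,2,3,5,6}  [new]
{1,2,4,5,6} --y--> {1,2,3,4,5,6}  [new]
{1,2,3,4,6} --x--> {1,2,3,4,5,6}  [seen]
{1,2,3,4,6} --y--> {1,2,3,4,5,6}  [seen]
{1,2,3,5,6} --x--> {1,2,3,4,5,6}  [seen]
{1,2,3,5,6} --y--> {1,2,3,4,5,6}  [seen]
{1,2,3,4,5,6} --x--> {1,2,3,4,5,6}  [seen]
{1,2,3,4,5,6} --y--> {1,2,3,4,5,6}  [seen]
Reachable DFA states: {1}, {2,3,6}, {1,2,4,5,6}, {1,2,3,4,6}, {1,2,3,5,6}, {1,2,3,4,5,6}.
Accepting DFA states (contain an NFA accepting state): {1}, {2,3,6}, {1,2,4,5,6}, {1,2,3,4,6}, {1,2,3,5,6}, {1,2,3,4,5,6}.

6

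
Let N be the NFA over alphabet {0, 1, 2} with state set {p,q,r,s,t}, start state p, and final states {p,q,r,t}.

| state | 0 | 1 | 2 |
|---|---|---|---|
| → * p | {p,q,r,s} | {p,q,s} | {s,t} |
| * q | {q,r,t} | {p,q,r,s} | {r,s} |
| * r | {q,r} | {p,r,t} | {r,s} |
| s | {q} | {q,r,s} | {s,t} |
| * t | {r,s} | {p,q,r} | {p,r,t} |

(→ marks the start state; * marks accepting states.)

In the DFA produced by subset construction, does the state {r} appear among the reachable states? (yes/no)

no

Start state of the DFA: {p}.
{p} --0--> {p,q,r,s}  [new]
{p} --1--> {p,q,s}  [new]
{p} --2--> {s,t}  [new]
{p,q,r,s} --0--> {p,q,r,s,t}  [new]
{p,q,r,s} --1--> {p,q,r,s,t}  [seen]
{p,q,r,s} --2--> {r,s,t}  [new]
{p,q,s} --0--> {p,q,r,s,t}  [seen]
{p,q,s} --1--> {p,q,r,s}  [seen]
{p,q,s} --2--> {r,s,t}  [seen]
{s,t} --0--> {q,r,s}  [new]
{s,t} --1--> {p,q,r,s}  [seen]
{s,t} --2--> {p,r,s,t}  [new]
{p,q,r,s,t} --0--> {p,q,r,s,t}  [seen]
{p,q,r,s,t} --1--> {p,q,r,s,t}  [seen]
{p,q,r,s,t} --2--> {p,r,s,t}  [seen]
{r,s,t} --0--> {q,r,s}  [seen]
{r,s,t} --1--> {p,q,r,s,t}  [seen]
{r,s,t} --2--> {p,r,s,t}  [seen]
{q,r,s} --0--> {q,r,t}  [new]
{q,r,s} --1--> {p,q,r,s,t}  [seen]
{q,r,s} --2--> {r,s,t}  [seen]
{p,r,s,t} --0--> {p,q,r,s}  [seen]
{p,r,s,t} --1--> {p,q,r,s,t}  [seen]
{p,r,s,t} --2--> {p,r,s,t}  [seen]
{q,r,t} --0--> {q,r,s,t}  [new]
{q,r,t} --1--> {p,q,r,s,t}  [seen]
{q,r,t} --2--> {p,r,s,t}  [seen]
{q,r,s,t} --0--> {q,r,s,t}  [seen]
{q,r,s,t} --1--> {p,q,r,s,t}  [seen]
{q,r,s,t} --2--> {p,r,s,t}  [seen]
Reachable DFA states: {p}, {p,q,r,s}, {p,q,s}, {s,t}, {p,q,r,s,t}, {r,s,t}, {q,r,s}, {p,r,s,t}, {q,r,t}, {q,r,s,t}.
{r} is not among them.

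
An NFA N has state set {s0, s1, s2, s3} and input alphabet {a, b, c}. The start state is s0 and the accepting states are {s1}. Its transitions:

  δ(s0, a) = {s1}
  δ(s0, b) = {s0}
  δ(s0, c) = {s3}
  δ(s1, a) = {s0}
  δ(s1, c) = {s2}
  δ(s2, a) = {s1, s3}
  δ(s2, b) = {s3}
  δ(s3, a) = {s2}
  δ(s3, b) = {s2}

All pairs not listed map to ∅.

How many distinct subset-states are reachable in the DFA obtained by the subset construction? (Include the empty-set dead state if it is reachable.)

Start state of the DFA: {s0}.
{s0} --a--> {s1}  [new]
{s0} --b--> {s0}  [seen]
{s0} --c--> {s3}  [new]
{s1} --a--> {s0}  [seen]
{s1} --b--> ∅  [new]
{s1} --c--> {s2}  [new]
{s3} --a--> {s2}  [seen]
{s3} --b--> {s2}  [seen]
{s3} --c--> ∅  [seen]
∅ --a--> ∅  [seen]
∅ --b--> ∅  [seen]
∅ --c--> ∅  [seen]
{s2} --a--> {s1, s3}  [new]
{s2} --b--> {s3}  [seen]
{s2} --c--> ∅  [seen]
{s1, s3} --a--> {s0, s2}  [new]
{s1, s3} --b--> {s2}  [seen]
{s1, s3} --c--> {s2}  [seen]
{s0, s2} --a--> {s1, s3}  [seen]
{s0, s2} --b--> {s0, s3}  [new]
{s0, s2} --c--> {s3}  [seen]
{s0, s3} --a--> {s1, s2}  [new]
{s0, s3} --b--> {s0, s2}  [seen]
{s0, s3} --c--> {s3}  [seen]
{s1, s2} --a--> {s0, s1, s3}  [new]
{s1, s2} --b--> {s3}  [seen]
{s1, s2} --c--> {s2}  [seen]
{s0, s1, s3} --a--> {s0, s1, s2}  [new]
{s0, s1, s3} --b--> {s0, s2}  [seen]
{s0, s1, s3} --c--> {s2, s3}  [new]
{s0, s1, s2} --a--> {s0, s1, s3}  [seen]
{s0, s1, s2} --b--> {s0, s3}  [seen]
{s0, s1, s2} --c--> {s2, s3}  [seen]
{s2, s3} --a--> {s1, s2, s3}  [new]
{s2, s3} --b--> {s2, s3}  [seen]
{s2, s3} --c--> ∅  [seen]
{s1, s2, s3} --a--> {s0, s1, s2, s3}  [new]
{s1, s2, s3} --b--> {s2, s3}  [seen]
{s1, s2, s3} --c--> {s2}  [seen]
{s0, s1, s2, s3} --a--> {s0, s1, s2, s3}  [seen]
{s0, s1, s2, s3} --b--> {s0, s2, s3}  [new]
{s0, s1, s2, s3} --c--> {s2, s3}  [seen]
{s0, s2, s3} --a--> {s1, s2, s3}  [seen]
{s0, s2, s3} --b--> {s0, s2, s3}  [seen]
{s0, s2, s3} --c--> {s3}  [seen]
Reachable DFA states: {s0}, {s1}, {s3}, ∅, {s2}, {s1, s3}, {s0, s2}, {s0, s3}, {s1, s2}, {s0, s1, s3}, {s0, s1, s2}, {s2, s3}, {s1, s2, s3}, {s0, s1, s2, s3}, {s0, s2, s3}.

15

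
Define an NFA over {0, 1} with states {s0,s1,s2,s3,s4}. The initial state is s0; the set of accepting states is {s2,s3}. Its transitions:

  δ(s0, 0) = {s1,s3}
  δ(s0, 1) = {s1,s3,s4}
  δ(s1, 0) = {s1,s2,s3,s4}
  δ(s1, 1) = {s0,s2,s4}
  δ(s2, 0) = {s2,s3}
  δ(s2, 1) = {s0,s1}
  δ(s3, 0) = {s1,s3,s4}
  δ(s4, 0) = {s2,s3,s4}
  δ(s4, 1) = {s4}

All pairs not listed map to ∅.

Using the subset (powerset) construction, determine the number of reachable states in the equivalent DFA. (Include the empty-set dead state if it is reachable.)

Start state of the DFA: {s0}.
{s0} --0--> {s1,s3}  [new]
{s0} --1--> {s1,s3,s4}  [new]
{s1,s3} --0--> {s1,s2,s3,s4}  [new]
{s1,s3} --1--> {s0,s2,s4}  [new]
{s1,s3,s4} --0--> {s1,s2,s3,s4}  [seen]
{s1,s3,s4} --1--> {s0,s2,s4}  [seen]
{s1,s2,s3,s4} --0--> {s1,s2,s3,s4}  [seen]
{s1,s2,s3,s4} --1--> {s0,s1,s2,s4}  [new]
{s0,s2,s4} --0--> {s1,s2,s3,s4}  [seen]
{s0,s2,s4} --1--> {s0,s1,s3,s4}  [new]
{s0,s1,s2,s4} --0--> {s1,s2,s3,s4}  [seen]
{s0,s1,s2,s4} --1--> {s0,s1,s2,s3,s4}  [new]
{s0,s1,s3,s4} --0--> {s1,s2,s3,s4}  [seen]
{s0,s1,s3,s4} --1--> {s0,s1,s2,s3,s4}  [seen]
{s0,s1,s2,s3,s4} --0--> {s1,s2,s3,s4}  [seen]
{s0,s1,s2,s3,s4} --1--> {s0,s1,s2,s3,s4}  [seen]
Reachable DFA states: {s0}, {s1,s3}, {s1,s3,s4}, {s1,s2,s3,s4}, {s0,s2,s4}, {s0,s1,s2,s4}, {s0,s1,s3,s4}, {s0,s1,s2,s3,s4}.

8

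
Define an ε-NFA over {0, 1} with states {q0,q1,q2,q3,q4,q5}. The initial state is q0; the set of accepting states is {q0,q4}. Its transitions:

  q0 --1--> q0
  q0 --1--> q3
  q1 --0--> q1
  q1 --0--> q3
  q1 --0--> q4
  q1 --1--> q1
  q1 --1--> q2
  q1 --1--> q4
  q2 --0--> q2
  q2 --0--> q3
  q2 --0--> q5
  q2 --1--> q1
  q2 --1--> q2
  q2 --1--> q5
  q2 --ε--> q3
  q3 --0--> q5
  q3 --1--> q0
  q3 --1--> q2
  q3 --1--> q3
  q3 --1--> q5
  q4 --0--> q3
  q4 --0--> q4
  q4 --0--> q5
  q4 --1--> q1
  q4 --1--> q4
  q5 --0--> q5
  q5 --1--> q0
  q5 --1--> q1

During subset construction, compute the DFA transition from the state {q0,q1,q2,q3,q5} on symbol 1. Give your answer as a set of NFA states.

{q0,q1,q2,q3,q4,q5}

δ(q0,1) = {q0,q3}; δ(q1,1) = {q1,q2,q4}; δ(q2,1) = {q1,q2,q5}; δ(q3,1) = {q0,q2,q3,q5}; δ(q5,1) = {q0,q1}.
Union: {q0,q1,q2,q3,q4,q5}.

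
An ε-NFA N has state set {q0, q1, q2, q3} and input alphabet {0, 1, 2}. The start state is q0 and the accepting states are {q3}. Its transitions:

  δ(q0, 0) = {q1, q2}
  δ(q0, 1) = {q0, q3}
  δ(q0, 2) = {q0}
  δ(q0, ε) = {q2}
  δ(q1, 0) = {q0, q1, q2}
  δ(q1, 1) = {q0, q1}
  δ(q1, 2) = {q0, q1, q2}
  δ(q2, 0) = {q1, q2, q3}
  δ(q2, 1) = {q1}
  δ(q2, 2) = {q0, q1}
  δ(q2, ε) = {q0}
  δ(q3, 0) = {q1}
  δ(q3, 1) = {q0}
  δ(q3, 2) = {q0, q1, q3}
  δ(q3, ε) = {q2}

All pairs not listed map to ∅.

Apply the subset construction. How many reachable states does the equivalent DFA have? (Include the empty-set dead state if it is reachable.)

3

Start state of the DFA: {q0, q2} (ε-closure of the NFA start).
{q0, q2} --0--> {q0, q1, q2, q3}  [new]
{q0, q2} --1--> {q0, q1, q2, q3}  [seen]
{q0, q2} --2--> {q0, q1, q2}  [new]
{q0, q1, q2, q3} --0--> {q0, q1, q2, q3}  [seen]
{q0, q1, q2, q3} --1--> {q0, q1, q2, q3}  [seen]
{q0, q1, q2, q3} --2--> {q0, q1, q2, q3}  [seen]
{q0, q1, q2} --0--> {q0, q1, q2, q3}  [seen]
{q0, q1, q2} --1--> {q0, q1, q2, q3}  [seen]
{q0, q1, q2} --2--> {q0, q1, q2}  [seen]
Reachable DFA states: {q0, q2}, {q0, q1, q2, q3}, {q0, q1, q2}.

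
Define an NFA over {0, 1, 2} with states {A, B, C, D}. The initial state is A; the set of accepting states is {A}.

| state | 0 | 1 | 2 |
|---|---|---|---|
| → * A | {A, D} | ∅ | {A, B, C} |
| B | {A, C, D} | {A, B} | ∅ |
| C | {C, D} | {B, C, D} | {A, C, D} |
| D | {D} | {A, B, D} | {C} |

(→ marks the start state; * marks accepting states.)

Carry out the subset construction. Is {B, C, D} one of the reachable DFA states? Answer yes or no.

Start state of the DFA: {A}.
{A} --0--> {A, D}  [new]
{A} --1--> ∅  [new]
{A} --2--> {A, B, C}  [new]
{A, D} --0--> {A, D}  [seen]
{A, D} --1--> {A, B, D}  [new]
{A, D} --2--> {A, B, C}  [seen]
∅ --0--> ∅  [seen]
∅ --1--> ∅  [seen]
∅ --2--> ∅  [seen]
{A, B, C} --0--> {A, C, D}  [new]
{A, B, C} --1--> {A, B, C, D}  [new]
{A, B, C} --2--> {A, B, C, D}  [seen]
{A, B, D} --0--> {A, C, D}  [seen]
{A, B, D} --1--> {A, B, D}  [seen]
{A, B, D} --2--> {A, B, C}  [seen]
{A, C, D} --0--> {A, C, D}  [seen]
{A, C, D} --1--> {A, B, C, D}  [seen]
{A, C, D} --2--> {A, B, C, D}  [seen]
{A, B, C, D} --0--> {A, C, D}  [seen]
{A, B, C, D} --1--> {A, B, C, D}  [seen]
{A, B, C, D} --2--> {A, B, C, D}  [seen]
Reachable DFA states: {A}, {A, D}, ∅, {A, B, C}, {A, B, D}, {A, C, D}, {A, B, C, D}.
{B, C, D} is not among them.

no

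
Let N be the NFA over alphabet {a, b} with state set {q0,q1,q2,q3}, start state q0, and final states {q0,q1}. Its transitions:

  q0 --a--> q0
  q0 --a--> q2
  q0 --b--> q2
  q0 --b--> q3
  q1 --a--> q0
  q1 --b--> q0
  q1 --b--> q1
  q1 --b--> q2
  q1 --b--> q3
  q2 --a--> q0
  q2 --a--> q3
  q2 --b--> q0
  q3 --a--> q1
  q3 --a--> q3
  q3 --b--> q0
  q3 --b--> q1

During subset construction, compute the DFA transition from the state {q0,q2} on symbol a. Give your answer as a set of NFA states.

{q0,q2,q3}

δ(q0,a) = {q0,q2}; δ(q2,a) = {q0,q3}.
Union: {q0,q2,q3}.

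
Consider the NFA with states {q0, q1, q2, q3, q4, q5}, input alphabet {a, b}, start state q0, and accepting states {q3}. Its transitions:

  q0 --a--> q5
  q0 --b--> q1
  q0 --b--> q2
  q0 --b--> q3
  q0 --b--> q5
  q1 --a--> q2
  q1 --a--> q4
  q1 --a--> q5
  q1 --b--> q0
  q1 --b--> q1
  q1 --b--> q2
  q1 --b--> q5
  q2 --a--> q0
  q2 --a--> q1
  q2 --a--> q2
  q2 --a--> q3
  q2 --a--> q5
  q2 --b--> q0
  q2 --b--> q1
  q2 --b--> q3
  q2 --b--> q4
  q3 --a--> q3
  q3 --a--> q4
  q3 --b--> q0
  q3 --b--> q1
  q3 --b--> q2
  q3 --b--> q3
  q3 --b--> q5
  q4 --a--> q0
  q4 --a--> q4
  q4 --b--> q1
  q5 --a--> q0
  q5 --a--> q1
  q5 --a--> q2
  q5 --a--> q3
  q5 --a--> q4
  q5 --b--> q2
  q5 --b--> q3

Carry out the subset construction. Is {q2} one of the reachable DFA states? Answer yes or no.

Start state of the DFA: {q0}.
{q0} --a--> {q5}  [new]
{q0} --b--> {q1, q2, q3, q5}  [new]
{q5} --a--> {q0, q1, q2, q3, q4}  [new]
{q5} --b--> {q2, q3}  [new]
{q1, q2, q3, q5} --a--> {q0, q1, q2, q3, q4, q5}  [new]
{q1, q2, q3, q5} --b--> {q0, q1, q2, q3, q4, q5}  [seen]
{q0, q1, q2, q3, q4} --a--> {q0, q1, q2, q3, q4, q5}  [seen]
{q0, q1, q2, q3, q4} --b--> {q0, q1, q2, q3, q4, q5}  [seen]
{q2, q3} --a--> {q0, q1, q2, q3, q4, q5}  [seen]
{q2, q3} --b--> {q0, q1, q2, q3, q4, q5}  [seen]
{q0, q1, q2, q3, q4, q5} --a--> {q0, q1, q2, q3, q4, q5}  [seen]
{q0, q1, q2, q3, q4, q5} --b--> {q0, q1, q2, q3, q4, q5}  [seen]
Reachable DFA states: {q0}, {q5}, {q1, q2, q3, q5}, {q0, q1, q2, q3, q4}, {q2, q3}, {q0, q1, q2, q3, q4, q5}.
{q2} is not among them.

no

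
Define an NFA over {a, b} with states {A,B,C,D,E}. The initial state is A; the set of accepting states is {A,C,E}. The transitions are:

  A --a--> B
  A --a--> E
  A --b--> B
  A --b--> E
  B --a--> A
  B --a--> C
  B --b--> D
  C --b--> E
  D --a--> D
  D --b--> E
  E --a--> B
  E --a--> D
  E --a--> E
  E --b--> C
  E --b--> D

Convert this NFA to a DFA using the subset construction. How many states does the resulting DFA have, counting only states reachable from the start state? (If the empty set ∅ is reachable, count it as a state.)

9

Start state of the DFA: {A}.
{A} --a--> {B,E}  [new]
{A} --b--> {B,E}  [seen]
{B,E} --a--> {A,B,C,D,E}  [new]
{B,E} --b--> {C,D}  [new]
{A,B,C,D,E} --a--> {A,B,C,D,E}  [seen]
{A,B,C,D,E} --b--> {B,C,D,E}  [new]
{C,D} --a--> {D}  [new]
{C,D} --b--> {E}  [new]
{B,C,D,E} --a--> {A,B,C,D,E}  [seen]
{B,C,D,E} --b--> {C,D,E}  [new]
{D} --a--> {D}  [seen]
{D} --b--> {E}  [seen]
{E} --a--> {B,D,E}  [new]
{E} --b--> {C,D}  [seen]
{C,D,E} --a--> {B,D,E}  [seen]
{C,D,E} --b--> {C,D,E}  [seen]
{B,D,E} --a--> {A,B,C,D,E}  [seen]
{B,D,E} --b--> {C,D,E}  [seen]
Reachable DFA states: {A}, {B,E}, {A,B,C,D,E}, {C,D}, {B,C,D,E}, {D}, {E}, {C,D,E}, {B,D,E}.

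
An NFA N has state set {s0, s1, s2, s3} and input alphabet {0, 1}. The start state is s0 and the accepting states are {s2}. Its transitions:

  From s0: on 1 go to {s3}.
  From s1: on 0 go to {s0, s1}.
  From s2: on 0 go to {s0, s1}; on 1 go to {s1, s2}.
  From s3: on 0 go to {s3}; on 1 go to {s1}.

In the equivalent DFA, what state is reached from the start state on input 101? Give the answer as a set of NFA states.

Start: {s0}.
δ(s0,1) = {s3}.
Union: {s3}.
After 1: {s3}.
δ(s3,0) = {s3}.
Union: {s3}.
After 0: {s3}.
δ(s3,1) = {s1}.
Union: {s1}.
After 1: {s1}.

{s1}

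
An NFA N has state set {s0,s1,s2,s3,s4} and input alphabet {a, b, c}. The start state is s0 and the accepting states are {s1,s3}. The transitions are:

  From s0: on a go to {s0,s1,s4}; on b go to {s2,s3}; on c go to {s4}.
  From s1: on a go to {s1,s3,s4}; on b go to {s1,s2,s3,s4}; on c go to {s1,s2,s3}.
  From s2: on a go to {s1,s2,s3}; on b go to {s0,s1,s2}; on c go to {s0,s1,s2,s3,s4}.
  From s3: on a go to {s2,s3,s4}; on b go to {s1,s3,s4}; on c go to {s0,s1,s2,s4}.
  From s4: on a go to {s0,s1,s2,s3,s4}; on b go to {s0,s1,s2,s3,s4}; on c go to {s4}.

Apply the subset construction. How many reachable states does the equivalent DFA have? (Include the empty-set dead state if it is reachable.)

6

Start state of the DFA: {s0}.
{s0} --a--> {s0,s1,s4}  [new]
{s0} --b--> {s2,s3}  [new]
{s0} --c--> {s4}  [new]
{s0,s1,s4} --a--> {s0,s1,s2,s3,s4}  [new]
{s0,s1,s4} --b--> {s0,s1,s2,s3,s4}  [seen]
{s0,s1,s4} --c--> {s1,s2,s3,s4}  [new]
{s2,s3} --a--> {s1,s2,s3,s4}  [seen]
{s2,s3} --b--> {s0,s1,s2,s3,s4}  [seen]
{s2,s3} --c--> {s0,s1,s2,s3,s4}  [seen]
{s4} --a--> {s0,s1,s2,s3,s4}  [seen]
{s4} --b--> {s0,s1,s2,s3,s4}  [seen]
{s4} --c--> {s4}  [seen]
{s0,s1,s2,s3,s4} --a--> {s0,s1,s2,s3,s4}  [seen]
{s0,s1,s2,s3,s4} --b--> {s0,s1,s2,s3,s4}  [seen]
{s0,s1,s2,s3,s4} --c--> {s0,s1,s2,s3,s4}  [seen]
{s1,s2,s3,s4} --a--> {s0,s1,s2,s3,s4}  [seen]
{s1,s2,s3,s4} --b--> {s0,s1,s2,s3,s4}  [seen]
{s1,s2,s3,s4} --c--> {s0,s1,s2,s3,s4}  [seen]
Reachable DFA states: {s0}, {s0,s1,s4}, {s2,s3}, {s4}, {s0,s1,s2,s3,s4}, {s1,s2,s3,s4}.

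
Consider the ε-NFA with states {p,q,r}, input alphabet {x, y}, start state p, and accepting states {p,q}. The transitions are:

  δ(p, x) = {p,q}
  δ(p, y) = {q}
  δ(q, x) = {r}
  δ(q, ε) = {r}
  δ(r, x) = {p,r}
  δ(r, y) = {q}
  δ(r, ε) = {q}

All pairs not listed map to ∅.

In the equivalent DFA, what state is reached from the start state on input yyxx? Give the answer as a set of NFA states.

{p,q,r}

Start: {p}.
δ(p,y) = {q}.
Union: {q}.
ε-closure gives {q,r}.
After y: {q,r}.
δ(q,y) = ∅; δ(r,y) = {q}.
Union: {q}.
ε-closure gives {q,r}.
After y: {q,r}.
δ(q,x) = {r}; δ(r,x) = {p,r}.
Union: {p,r}.
ε-closure gives {p,q,r}.
After x: {p,q,r}.
δ(p,x) = {p,q}; δ(q,x) = {r}; δ(r,x) = {p,r}.
Union: {p,q,r}.
After x: {p,q,r}.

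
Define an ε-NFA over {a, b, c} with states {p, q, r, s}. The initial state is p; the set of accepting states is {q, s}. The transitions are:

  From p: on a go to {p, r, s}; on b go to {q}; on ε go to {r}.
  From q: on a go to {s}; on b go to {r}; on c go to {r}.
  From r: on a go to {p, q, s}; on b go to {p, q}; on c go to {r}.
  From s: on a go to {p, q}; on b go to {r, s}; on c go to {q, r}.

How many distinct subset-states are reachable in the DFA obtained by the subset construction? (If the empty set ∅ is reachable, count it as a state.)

5

Start state of the DFA: {p, r} (ε-closure of the NFA start).
{p, r} --a--> {p, q, r, s}  [new]
{p, r} --b--> {p, q, r}  [new]
{p, r} --c--> {r}  [new]
{p, q, r, s} --a--> {p, q, r, s}  [seen]
{p, q, r, s} --b--> {p, q, r, s}  [seen]
{p, q, r, s} --c--> {q, r}  [new]
{p, q, r} --a--> {p, q, r, s}  [seen]
{p, q, r} --b--> {p, q, r}  [seen]
{p, q, r} --c--> {r}  [seen]
{r} --a--> {p, q, r, s}  [seen]
{r} --b--> {p, q, r}  [seen]
{r} --c--> {r}  [seen]
{q, r} --a--> {p, q, r, s}  [seen]
{q, r} --b--> {p, q, r}  [seen]
{q, r} --c--> {r}  [seen]
Reachable DFA states: {p, r}, {p, q, r, s}, {p, q, r}, {r}, {q, r}.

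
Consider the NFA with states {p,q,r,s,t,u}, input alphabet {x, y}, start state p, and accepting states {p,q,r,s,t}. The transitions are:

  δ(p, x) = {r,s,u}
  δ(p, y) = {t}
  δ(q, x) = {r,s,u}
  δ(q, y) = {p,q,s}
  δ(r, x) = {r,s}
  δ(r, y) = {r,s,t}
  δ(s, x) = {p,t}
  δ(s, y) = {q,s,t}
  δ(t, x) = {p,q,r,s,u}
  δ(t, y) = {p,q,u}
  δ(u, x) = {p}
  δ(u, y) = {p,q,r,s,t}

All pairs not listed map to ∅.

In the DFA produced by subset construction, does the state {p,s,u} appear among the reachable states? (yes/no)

no

Start state of the DFA: {p}.
{p} --x--> {r,s,u}  [new]
{p} --y--> {t}  [new]
{r,s,u} --x--> {p,r,s,t}  [new]
{r,s,u} --y--> {p,q,r,s,t}  [new]
{t} --x--> {p,q,r,s,u}  [new]
{t} --y--> {p,q,u}  [new]
{p,r,s,t} --x--> {p,q,r,s,t,u}  [new]
{p,r,s,t} --y--> {p,q,r,s,t,u}  [seen]
{p,q,r,s,t} --x--> {p,q,r,s,t,u}  [seen]
{p,q,r,s,t} --y--> {p,q,r,s,t,u}  [seen]
{p,q,r,s,u} --x--> {p,r,s,t,u}  [new]
{p,q,r,s,u} --y--> {p,q,r,s,t}  [seen]
{p,q,u} --x--> {p,r,s,u}  [new]
{p,q,u} --y--> {p,q,r,s,t}  [seen]
{p,q,r,s,t,u} --x--> {p,q,r,s,t,u}  [seen]
{p,q,r,s,t,u} --y--> {p,q,r,s,t,u}  [seen]
{p,r,s,t,u} --x--> {p,q,r,s,t,u}  [seen]
{p,r,s,t,u} --y--> {p,q,r,s,t,u}  [seen]
{p,r,s,u} --x--> {p,r,s,t,u}  [seen]
{p,r,s,u} --y--> {p,q,r,s,t}  [seen]
Reachable DFA states: {p}, {r,s,u}, {t}, {p,r,s,t}, {p,q,r,s,t}, {p,q,r,s,u}, {p,q,u}, {p,q,r,s,t,u}, {p,r,s,t,u}, {p,r,s,u}.
{p,s,u} is not among them.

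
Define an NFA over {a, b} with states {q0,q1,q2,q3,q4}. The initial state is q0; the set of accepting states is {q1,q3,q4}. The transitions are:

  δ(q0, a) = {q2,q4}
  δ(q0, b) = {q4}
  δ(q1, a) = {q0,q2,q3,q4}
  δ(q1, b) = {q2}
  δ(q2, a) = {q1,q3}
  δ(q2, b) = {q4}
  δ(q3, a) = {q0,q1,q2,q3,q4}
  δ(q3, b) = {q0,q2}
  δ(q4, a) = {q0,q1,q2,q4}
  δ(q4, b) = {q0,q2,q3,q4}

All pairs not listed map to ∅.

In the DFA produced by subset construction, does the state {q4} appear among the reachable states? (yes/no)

yes

Start state of the DFA: {q0}.
{q0} --a--> {q2,q4}  [new]
{q0} --b--> {q4}  [new]
{q2,q4} --a--> {q0,q1,q2,q3,q4}  [new]
{q2,q4} --b--> {q0,q2,q3,q4}  [new]
{q4} --a--> {q0,q1,q2,q4}  [new]
{q4} --b--> {q0,q2,q3,q4}  [seen]
{q0,q1,q2,q3,q4} --a--> {q0,q1,q2,q3,q4}  [seen]
{q0,q1,q2,q3,q4} --b--> {q0,q2,q3,q4}  [seen]
{q0,q2,q3,q4} --a--> {q0,q1,q2,q3,q4}  [seen]
{q0,q2,q3,q4} --b--> {q0,q2,q3,q4}  [seen]
{q0,q1,q2,q4} --a--> {q0,q1,q2,q3,q4}  [seen]
{q0,q1,q2,q4} --b--> {q0,q2,q3,q4}  [seen]
Reachable DFA states: {q0}, {q2,q4}, {q4}, {q0,q1,q2,q3,q4}, {q0,q2,q3,q4}, {q0,q1,q2,q4}.
{q4} is among them.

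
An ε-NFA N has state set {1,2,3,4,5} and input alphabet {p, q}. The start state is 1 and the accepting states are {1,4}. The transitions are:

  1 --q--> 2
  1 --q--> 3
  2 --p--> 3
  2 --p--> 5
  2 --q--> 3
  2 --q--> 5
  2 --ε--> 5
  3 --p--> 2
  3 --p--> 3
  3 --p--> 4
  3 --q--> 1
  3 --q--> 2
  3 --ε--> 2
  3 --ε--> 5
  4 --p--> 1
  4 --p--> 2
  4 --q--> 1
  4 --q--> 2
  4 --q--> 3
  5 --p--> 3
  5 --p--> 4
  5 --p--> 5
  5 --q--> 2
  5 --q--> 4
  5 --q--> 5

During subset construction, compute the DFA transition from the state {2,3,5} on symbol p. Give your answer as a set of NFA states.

δ(2,p) = {3,5}; δ(3,p) = {2,3,4}; δ(5,p) = {3,4,5}.
Union: {2,3,4,5}.

{2,3,4,5}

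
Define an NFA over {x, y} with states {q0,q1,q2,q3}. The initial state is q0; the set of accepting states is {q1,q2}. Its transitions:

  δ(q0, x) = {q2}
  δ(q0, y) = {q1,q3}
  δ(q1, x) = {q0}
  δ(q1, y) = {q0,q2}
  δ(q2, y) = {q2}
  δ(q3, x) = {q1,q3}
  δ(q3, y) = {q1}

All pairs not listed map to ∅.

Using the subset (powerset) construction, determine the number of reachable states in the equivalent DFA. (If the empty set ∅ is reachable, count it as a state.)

9

Start state of the DFA: {q0}.
{q0} --x--> {q2}  [new]
{q0} --y--> {q1,q3}  [new]
{q2} --x--> ∅  [new]
{q2} --y--> {q2}  [seen]
{q1,q3} --x--> {q0,q1,q3}  [new]
{q1,q3} --y--> {q0,q1,q2}  [new]
∅ --x--> ∅  [seen]
∅ --y--> ∅  [seen]
{q0,q1,q3} --x--> {q0,q1,q2,q3}  [new]
{q0,q1,q3} --y--> {q0,q1,q2,q3}  [seen]
{q0,q1,q2} --x--> {q0,q2}  [new]
{q0,q1,q2} --y--> {q0,q1,q2,q3}  [seen]
{q0,q1,q2,q3} --x--> {q0,q1,q2,q3}  [seen]
{q0,q1,q2,q3} --y--> {q0,q1,q2,q3}  [seen]
{q0,q2} --x--> {q2}  [seen]
{q0,q2} --y--> {q1,q2,q3}  [new]
{q1,q2,q3} --x--> {q0,q1,q3}  [seen]
{q1,q2,q3} --y--> {q0,q1,q2}  [seen]
Reachable DFA states: {q0}, {q2}, {q1,q3}, ∅, {q0,q1,q3}, {q0,q1,q2}, {q0,q1,q2,q3}, {q0,q2}, {q1,q2,q3}.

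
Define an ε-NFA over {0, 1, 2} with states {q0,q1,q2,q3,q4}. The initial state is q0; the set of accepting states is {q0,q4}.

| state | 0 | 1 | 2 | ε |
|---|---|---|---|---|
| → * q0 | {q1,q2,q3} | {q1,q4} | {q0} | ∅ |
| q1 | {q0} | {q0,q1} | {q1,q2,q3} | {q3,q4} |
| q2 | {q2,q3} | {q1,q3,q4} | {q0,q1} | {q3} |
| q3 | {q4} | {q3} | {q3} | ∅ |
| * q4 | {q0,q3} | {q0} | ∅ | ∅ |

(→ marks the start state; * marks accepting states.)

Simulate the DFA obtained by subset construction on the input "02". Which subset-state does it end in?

{q0,q1,q2,q3,q4}

Start: {q0}.
δ(q0,0) = {q1,q2,q3}.
Union: {q1,q2,q3}.
ε-closure gives {q1,q2,q3,q4}.
After 0: {q1,q2,q3,q4}.
δ(q1,2) = {q1,q2,q3}; δ(q2,2) = {q0,q1}; δ(q3,2) = {q3}; δ(q4,2) = ∅.
Union: {q0,q1,q2,q3}.
ε-closure gives {q0,q1,q2,q3,q4}.
After 2: {q0,q1,q2,q3,q4}.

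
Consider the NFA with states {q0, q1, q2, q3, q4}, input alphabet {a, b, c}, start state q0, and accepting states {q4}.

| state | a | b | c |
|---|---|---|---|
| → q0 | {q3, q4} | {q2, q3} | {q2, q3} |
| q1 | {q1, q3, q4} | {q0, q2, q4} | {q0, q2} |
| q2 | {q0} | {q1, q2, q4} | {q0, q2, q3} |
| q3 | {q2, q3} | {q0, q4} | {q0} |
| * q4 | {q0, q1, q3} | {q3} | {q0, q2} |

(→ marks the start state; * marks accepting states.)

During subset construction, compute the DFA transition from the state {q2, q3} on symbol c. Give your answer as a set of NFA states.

δ(q2,c) = {q0, q2, q3}; δ(q3,c) = {q0}.
Union: {q0, q2, q3}.

{q0, q2, q3}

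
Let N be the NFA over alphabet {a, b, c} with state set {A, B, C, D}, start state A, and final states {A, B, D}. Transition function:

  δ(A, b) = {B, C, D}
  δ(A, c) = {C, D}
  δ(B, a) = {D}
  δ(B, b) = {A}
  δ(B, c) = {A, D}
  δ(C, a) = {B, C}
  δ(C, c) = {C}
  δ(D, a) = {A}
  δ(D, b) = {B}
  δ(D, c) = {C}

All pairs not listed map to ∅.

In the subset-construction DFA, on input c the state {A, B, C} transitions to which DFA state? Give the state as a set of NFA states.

{A, C, D}

δ(A,c) = {C, D}; δ(B,c) = {A, D}; δ(C,c) = {C}.
Union: {A, C, D}.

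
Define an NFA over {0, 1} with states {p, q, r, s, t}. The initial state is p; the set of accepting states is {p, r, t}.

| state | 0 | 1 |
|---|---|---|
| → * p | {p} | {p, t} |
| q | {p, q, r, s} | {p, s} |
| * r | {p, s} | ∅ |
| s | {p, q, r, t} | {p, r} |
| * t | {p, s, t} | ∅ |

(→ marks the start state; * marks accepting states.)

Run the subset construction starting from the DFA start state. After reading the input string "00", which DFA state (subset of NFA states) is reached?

{p}

Start: {p}.
δ(p,0) = {p}.
Union: {p}.
After 0: {p}.
δ(p,0) = {p}.
Union: {p}.
After 0: {p}.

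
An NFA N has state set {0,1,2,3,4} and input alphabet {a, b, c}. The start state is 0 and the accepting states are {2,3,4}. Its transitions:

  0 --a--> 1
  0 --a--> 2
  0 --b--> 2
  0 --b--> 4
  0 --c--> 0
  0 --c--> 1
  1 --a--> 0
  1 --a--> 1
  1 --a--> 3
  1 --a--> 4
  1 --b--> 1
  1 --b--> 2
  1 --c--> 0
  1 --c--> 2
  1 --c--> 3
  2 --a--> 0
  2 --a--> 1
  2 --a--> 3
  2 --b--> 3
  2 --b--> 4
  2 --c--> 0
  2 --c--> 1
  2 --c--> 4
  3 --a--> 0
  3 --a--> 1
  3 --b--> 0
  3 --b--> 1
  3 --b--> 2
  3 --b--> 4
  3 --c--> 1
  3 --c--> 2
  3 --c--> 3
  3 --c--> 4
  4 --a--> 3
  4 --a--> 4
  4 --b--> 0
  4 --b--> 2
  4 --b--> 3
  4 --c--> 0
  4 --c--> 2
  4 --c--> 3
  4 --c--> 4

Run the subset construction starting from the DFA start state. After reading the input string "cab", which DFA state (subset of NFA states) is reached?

Start: {0}.
δ(0,c) = {0,1}.
Union: {0,1}.
After c: {0,1}.
δ(0,a) = {1,2}; δ(1,a) = {0,1,3,4}.
Union: {0,1,2,3,4}.
After a: {0,1,2,3,4}.
δ(0,b) = {2,4}; δ(1,b) = {1,2}; δ(2,b) = {3,4}; δ(3,b) = {0,1,2,4}; δ(4,b) = {0,2,3}.
Union: {0,1,2,3,4}.
After b: {0,1,2,3,4}.

{0,1,2,3,4}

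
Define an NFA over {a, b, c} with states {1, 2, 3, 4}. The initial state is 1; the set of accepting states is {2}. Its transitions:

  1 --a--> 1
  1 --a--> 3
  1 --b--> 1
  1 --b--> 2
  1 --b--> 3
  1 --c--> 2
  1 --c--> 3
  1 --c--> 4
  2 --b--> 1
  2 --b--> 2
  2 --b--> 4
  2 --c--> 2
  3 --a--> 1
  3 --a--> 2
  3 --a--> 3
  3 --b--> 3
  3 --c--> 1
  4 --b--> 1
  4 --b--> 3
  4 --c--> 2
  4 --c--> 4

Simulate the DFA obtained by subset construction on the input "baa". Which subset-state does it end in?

Start: {1}.
δ(1,b) = {1, 2, 3}.
Union: {1, 2, 3}.
After b: {1, 2, 3}.
δ(1,a) = {1, 3}; δ(2,a) = ∅; δ(3,a) = {1, 2, 3}.
Union: {1, 2, 3}.
After a: {1, 2, 3}.
δ(1,a) = {1, 3}; δ(2,a) = ∅; δ(3,a) = {1, 2, 3}.
Union: {1, 2, 3}.
After a: {1, 2, 3}.

{1, 2, 3}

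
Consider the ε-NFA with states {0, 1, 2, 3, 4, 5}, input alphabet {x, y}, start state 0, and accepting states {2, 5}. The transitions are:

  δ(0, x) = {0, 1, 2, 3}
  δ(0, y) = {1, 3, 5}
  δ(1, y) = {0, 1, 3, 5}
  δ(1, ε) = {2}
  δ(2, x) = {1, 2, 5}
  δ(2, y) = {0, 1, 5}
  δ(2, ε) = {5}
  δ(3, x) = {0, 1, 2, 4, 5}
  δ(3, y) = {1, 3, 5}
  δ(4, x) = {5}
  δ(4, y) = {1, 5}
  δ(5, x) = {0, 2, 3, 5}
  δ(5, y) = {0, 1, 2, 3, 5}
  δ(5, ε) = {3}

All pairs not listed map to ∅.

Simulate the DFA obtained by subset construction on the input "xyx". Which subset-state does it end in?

Start: {0}.
δ(0,x) = {0, 1, 2, 3}.
Union: {0, 1, 2, 3}.
ε-closure gives {0, 1, 2, 3, 5}.
After x: {0, 1, 2, 3, 5}.
δ(0,y) = {1, 3, 5}; δ(1,y) = {0, 1, 3, 5}; δ(2,y) = {0, 1, 5}; δ(3,y) = {1, 3, 5}; δ(5,y) = {0, 1, 2, 3, 5}.
Union: {0, 1, 2, 3, 5}.
After y: {0, 1, 2, 3, 5}.
δ(0,x) = {0, 1, 2, 3}; δ(1,x) = ∅; δ(2,x) = {1, 2, 5}; δ(3,x) = {0, 1, 2, 4, 5}; δ(5,x) = {0, 2, 3, 5}.
Union: {0, 1, 2, 3, 4, 5}.
After x: {0, 1, 2, 3, 4, 5}.

{0, 1, 2, 3, 4, 5}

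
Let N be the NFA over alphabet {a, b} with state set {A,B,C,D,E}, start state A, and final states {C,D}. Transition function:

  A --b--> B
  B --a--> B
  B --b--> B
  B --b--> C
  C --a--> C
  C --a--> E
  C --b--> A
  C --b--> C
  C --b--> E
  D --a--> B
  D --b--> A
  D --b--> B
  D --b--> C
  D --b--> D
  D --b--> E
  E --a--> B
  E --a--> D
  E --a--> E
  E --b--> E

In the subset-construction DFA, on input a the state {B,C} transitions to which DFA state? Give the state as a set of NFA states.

δ(B,a) = {B}; δ(C,a) = {C,E}.
Union: {B,C,E}.

{B,C,E}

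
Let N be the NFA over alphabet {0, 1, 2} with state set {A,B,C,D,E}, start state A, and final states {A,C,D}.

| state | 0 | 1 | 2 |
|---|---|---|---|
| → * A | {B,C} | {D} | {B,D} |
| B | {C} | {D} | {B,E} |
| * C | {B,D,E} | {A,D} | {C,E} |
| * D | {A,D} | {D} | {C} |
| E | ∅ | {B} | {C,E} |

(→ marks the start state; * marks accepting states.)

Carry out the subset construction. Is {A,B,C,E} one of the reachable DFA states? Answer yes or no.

no

Start state of the DFA: {A}.
{A} --0--> {B,C}  [new]
{A} --1--> {D}  [new]
{A} --2--> {B,D}  [new]
{B,C} --0--> {B,C,D,E}  [new]
{B,C} --1--> {A,D}  [new]
{B,C} --2--> {B,C,E}  [new]
{D} --0--> {A,D}  [seen]
{D} --1--> {D}  [seen]
{D} --2--> {C}  [new]
{B,D} --0--> {A,C,D}  [new]
{B,D} --1--> {D}  [seen]
{B,D} --2--> {B,C,E}  [seen]
{B,C,D,E} --0--> {A,B,C,D,E}  [new]
{B,C,D,E} --1--> {A,B,D}  [new]
{B,C,D,E} --2--> {B,C,E}  [seen]
{A,D} --0--> {A,B,C,D}  [new]
{A,D} --1--> {D}  [seen]
{A,D} --2--> {B,C,D}  [new]
{B,C,E} --0--> {B,C,D,E}  [seen]
{B,C,E} --1--> {A,B,D}  [seen]
{B,C,E} --2--> {B,C,E}  [seen]
{C} --0--> {B,D,E}  [new]
{C} --1--> {A,D}  [seen]
{C} --2--> {C,E}  [new]
{A,C,D} --0--> {A,B,C,D,E}  [seen]
{A,C,D} --1--> {A,D}  [seen]
{A,C,D} --2--> {B,C,D,E}  [seen]
{A,B,C,D,E} --0--> {A,B,C,D,E}  [seen]
{A,B,C,D,E} --1--> {A,B,D}  [seen]
{A,B,C,D,E} --2--> {B,C,D,E}  [seen]
{A,B,D} --0--> {A,B,C,D}  [seen]
{A,B,D} --1--> {D}  [seen]
{A,B,D} --2--> {B,C,D,E}  [seen]
{A,B,C,D} --0--> {A,B,C,D,E}  [seen]
{A,B,C,D} --1--> {A,D}  [seen]
{A,B,C,D} --2--> {B,C,D,E}  [seen]
{B,C,D} --0--> {A,B,C,D,E}  [seen]
{B,C,D} --1--> {A,D}  [seen]
{B,C,D} --2--> {B,C,E}  [seen]
{B,D,E} --0--> {A,C,D}  [seen]
{B,D,E} --1--> {B,D}  [seen]
{B,D,E} --2--> {B,C,E}  [seen]
{C,E} --0--> {B,D,E}  [seen]
{C,E} --1--> {A,B,D}  [seen]
{C,E} --2--> {C,E}  [seen]
Reachable DFA states: {A}, {B,C}, {D}, {B,D}, {B,C,D,E}, {A,D}, {B,C,E}, {C}, {A,C,D}, {A,B,C,D,E}, {A,B,D}, {A,B,C,D}, {B,C,D}, {B,D,E}, {C,E}.
{A,B,C,E} is not among them.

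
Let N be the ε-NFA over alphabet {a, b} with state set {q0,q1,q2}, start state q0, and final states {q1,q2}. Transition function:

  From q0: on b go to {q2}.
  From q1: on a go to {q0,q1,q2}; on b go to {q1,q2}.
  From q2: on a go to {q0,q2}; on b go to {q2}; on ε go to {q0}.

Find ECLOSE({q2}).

Begin with {q2}.
q2 →ε {q0}; add q0.
ε-closure = {q0,q2}.

{q0,q2}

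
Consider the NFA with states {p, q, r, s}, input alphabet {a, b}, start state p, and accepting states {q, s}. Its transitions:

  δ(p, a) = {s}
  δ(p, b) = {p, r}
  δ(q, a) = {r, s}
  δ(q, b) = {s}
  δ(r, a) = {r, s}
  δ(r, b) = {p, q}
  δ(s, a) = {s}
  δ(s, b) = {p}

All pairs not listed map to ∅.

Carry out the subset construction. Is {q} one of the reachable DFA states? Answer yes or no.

no

Start state of the DFA: {p}.
{p} --a--> {s}  [new]
{p} --b--> {p, r}  [new]
{s} --a--> {s}  [seen]
{s} --b--> {p}  [seen]
{p, r} --a--> {r, s}  [new]
{p, r} --b--> {p, q, r}  [new]
{r, s} --a--> {r, s}  [seen]
{r, s} --b--> {p, q}  [new]
{p, q, r} --a--> {r, s}  [seen]
{p, q, r} --b--> {p, q, r, s}  [new]
{p, q} --a--> {r, s}  [seen]
{p, q} --b--> {p, r, s}  [new]
{p, q, r, s} --a--> {r, s}  [seen]
{p, q, r, s} --b--> {p, q, r, s}  [seen]
{p, r, s} --a--> {r, s}  [seen]
{p, r, s} --b--> {p, q, r}  [seen]
Reachable DFA states: {p}, {s}, {p, r}, {r, s}, {p, q, r}, {p, q}, {p, q, r, s}, {p, r, s}.
{q} is not among them.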